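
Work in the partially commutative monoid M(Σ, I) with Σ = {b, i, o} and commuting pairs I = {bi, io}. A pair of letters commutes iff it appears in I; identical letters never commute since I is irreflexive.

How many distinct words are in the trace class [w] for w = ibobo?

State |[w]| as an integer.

0(i) covers ∅
1(b) covers ∅
2(o) covers 1:b
3(b) covers 2:o
4(o) covers 3:b
floor of heap: 0:i, 1:b
completions by unplaced set U, small U first (add the entries for U minus each lowest piece of U):
  |U|=1: {0}:1  {4}:1
  |U|=2: {0,4}:2  {3,4}:1
  |U|=3: {0,3,4}:3  {2,3,4}:1
  start at 0(i): 1
  start at 1(b): 4
sum over floor = 5

5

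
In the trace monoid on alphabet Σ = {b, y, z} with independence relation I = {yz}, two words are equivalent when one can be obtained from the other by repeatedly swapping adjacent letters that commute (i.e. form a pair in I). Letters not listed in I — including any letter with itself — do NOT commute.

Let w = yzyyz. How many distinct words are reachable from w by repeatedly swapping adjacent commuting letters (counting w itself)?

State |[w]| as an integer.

10

#0=y has no predecessor
#1=z has no predecessor
#2=y depends on [0:y]
#3=y depends on [2:y]
#4=z depends on [1:z]
sources: [0:y, 1:z]
N(rest) = Σ N(rest − s) over sources s of rest; N(one piece) = 1:
  size 1 → [3]=1  [4]=1
  size 2 → [1,4]=1  [2,3]=1  [3,4]=2
  size 3 → [0,2,3]=1  [1,3,4]=3  [2,3,4]=3
  first=0(y) contributes 6
  first=1(z) contributes 4
|[w]| = 10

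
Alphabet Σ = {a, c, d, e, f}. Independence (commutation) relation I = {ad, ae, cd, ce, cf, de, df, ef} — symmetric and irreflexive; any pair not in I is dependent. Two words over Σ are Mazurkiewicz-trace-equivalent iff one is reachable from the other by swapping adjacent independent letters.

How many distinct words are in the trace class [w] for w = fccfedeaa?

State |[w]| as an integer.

1512

piece 0:f — minimal
piece 1:c — minimal
piece 2:c rests on {1:c}
piece 3:f rests on {0:f}
piece 4:e — minimal
piece 5:d — minimal
piece 6:e rests on {4:e}
piece 7:a rests on {2:c, 3:f}
piece 8:a rests on {7:a}
minimal pieces: {0:f, 1:c, 4:e, 5:d}
ways to finish when only these pieces remain (= sum over removing one remaining piece with nothing left below it):
  1 left: {5}→1  {6}→1  {8}→1
  2 left: {4,6}→1  {5,6}→2  {5,8}→2  {6,8}→2  {7,8}→1
  3 left: {2,7,8}→1  {3,7,8}→1  {4,5,6}→3  {4,6,8}→3  {5,6,8}→6  {5,7,8}→3  {6,7,8}→3
  4 left: {0,3,7,8}→1  {1,2,7,8}→1  {2,3,7,8}→2  {2,5,7,8}→4  {2,6,7,8}→4  {3,5,7,8}→4  {3,6,7,8}→4  {4,5,6,8}→12  {4,6,7,8}→6  {5,6,7,8}→12
  5 left: {0,2,3,7,8}→3  {0,3,5,7,8}→5  {0,3,6,7,8}→5  {1,2,3,7,8}→3  {1,2,5,7,8}→5  {1,2,6,7,8}→5  {2,3,5,7,8}→10  {2,3,6,7,8}→10  {2,4,6,7,8}→10  {2,5,6,7,8}→20  {3,4,6,7,8}→10  {3,5,6,7,8}→20  {4,5,6,7,8}→30
  6 left: {0,1,2,3,7,8}→6  {0,2,3,5,7,8}→18  {0,2,3,6,7,8}→18  {0,3,4,6,7,8}→15  {0,3,5,6,7,8}→30  {1,2,3,5,7,8}→18  {1,2,3,6,7,8}→18  {1,2,4,6,7,8}→15  {1,2,5,6,7,8}→30  {2,3,4,6,7,8}→30  {2,3,5,6,7,8}→60  {2,4,5,6,7,8}→60  {3,4,5,6,7,8}→60
  7 left: {0,1,2,3,5,7,8}→42  {0,1,2,3,6,7,8}→42  {0,2,3,4,6,7,8}→63  {0,2,3,5,6,7,8}→126  {0,3,4,5,6,7,8}→105  {1,2,3,4,6,7,8}→63  {1,2,3,5,6,7,8}→126  {1,2,4,5,6,7,8}→105  {2,3,4,5,6,7,8}→210
  placing 0:f first → 504 extensions
  placing 1:c first → 504 extensions
  placing 4:e first → 336 extensions
  placing 5:d first → 168 extensions
total linear extensions = 1512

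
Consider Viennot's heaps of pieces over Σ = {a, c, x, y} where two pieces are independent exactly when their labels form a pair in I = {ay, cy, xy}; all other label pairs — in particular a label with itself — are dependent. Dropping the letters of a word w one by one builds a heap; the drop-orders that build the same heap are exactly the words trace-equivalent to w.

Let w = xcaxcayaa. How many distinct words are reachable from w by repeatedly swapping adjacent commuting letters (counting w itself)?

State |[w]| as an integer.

drop 0:x onto floor
drop 1:c onto {0:x}
drop 2:a onto {1:c}
drop 3:x onto {2:a}
drop 4:c onto {3:x}
drop 5:a onto {4:c}
drop 6:y onto floor
drop 7:a onto {5:a}
drop 8:a onto {7:a}
ground layer = {0:x, 6:y}
drop-orders for the pieces not yet dropped (sum over which currently-grounded one goes next):
  1 to go: {6} 1  {8} 1
  2 to go: {6,8} 2  {7,8} 1
  3 to go: {5,7,8} 1  {6,7,8} 3
  4 to go: {4,5,7,8} 1  {5,6,7,8} 4
  5 to go: {3,4,5,7,8} 1  {4,5,6,7,8} 5
  6 to go: {2,3,4,5,7,8} 1  {3,4,5,6,7,8} 6
  7 to go: {1,2,3,4,5,7,8} 1  {2,3,4,5,6,7,8} 7
  if 0:x drops first: 8 orders
  if 6:y drops first: 1 orders
heap linearizations: 9

9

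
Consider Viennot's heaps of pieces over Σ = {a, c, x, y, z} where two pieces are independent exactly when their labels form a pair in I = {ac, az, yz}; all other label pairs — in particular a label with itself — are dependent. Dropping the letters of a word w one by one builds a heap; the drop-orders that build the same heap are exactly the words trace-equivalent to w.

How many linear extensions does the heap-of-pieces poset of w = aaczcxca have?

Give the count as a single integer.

piece 0:a — minimal
piece 1:a rests on {0:a}
piece 2:c — minimal
piece 3:z rests on {2:c}
piece 4:c rests on {3:z}
piece 5:x rests on {1:a, 4:c}
piece 6:c rests on {5:x}
piece 7:a rests on {5:x}
minimal pieces: {0:a, 2:c}
ways to finish when only these pieces remain (= sum over removing one remaining piece with nothing left below it):
  1 left: {6}→1  {7}→1
  2 left: {6,7}→2
  3 left: {5,6,7}→2
  4 left: {1,5,6,7}→2  {4,5,6,7}→2
  5 left: {0,1,5,6,7}→2  {1,4,5,6,7}→4  {3,4,5,6,7}→2
  6 left: {0,1,4,5,6,7}→6  {1,3,4,5,6,7}→6  {2,3,4,5,6,7}→2
  placing 0:a first → 8 extensions
  placing 2:c first → 12 extensions
total linear extensions = 20

20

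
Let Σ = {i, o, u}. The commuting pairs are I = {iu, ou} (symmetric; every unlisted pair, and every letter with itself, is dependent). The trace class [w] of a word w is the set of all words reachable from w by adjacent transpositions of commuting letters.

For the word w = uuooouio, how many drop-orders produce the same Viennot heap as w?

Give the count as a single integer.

56

#0=u has no predecessor
#1=u depends on [0:u]
#2=o has no predecessor
#3=o depends on [2:o]
#4=o depends on [3:o]
#5=u depends on [1:u]
#6=i depends on [4:o]
#7=o depends on [6:i]
sources: [0:u, 2:o]
N(rest) = Σ N(rest − s) over sources s of rest; N(one piece) = 1:
  size 1 → [5]=1  [7]=1
  size 2 → [1,5]=1  [5,7]=2  [6,7]=1
  size 3 → [0,1,5]=1  [1,5,7]=3  [4,6,7]=1  [5,6,7]=3
  size 4 → [0,1,5,7]=4  [1,5,6,7]=6  [3,4,6,7]=1  [4,5,6,7]=4
  size 5 → [0,1,5,6,7]=10  [1,4,5,6,7]=10  [2,3,4,6,7]=1  [3,4,5,6,7]=5
  size 6 → [0,1,4,5,6,7]=20  [1,3,4,5,6,7]=15  [2,3,4,5,6,7]=6
  first=0(u) contributes 21
  first=2(o) contributes 35
|[w]| = 56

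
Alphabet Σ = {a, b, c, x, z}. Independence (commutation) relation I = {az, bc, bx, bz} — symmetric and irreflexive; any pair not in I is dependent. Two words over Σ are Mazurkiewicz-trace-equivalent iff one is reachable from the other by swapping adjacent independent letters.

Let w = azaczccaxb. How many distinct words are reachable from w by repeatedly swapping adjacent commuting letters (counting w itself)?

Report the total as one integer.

drop 0:a onto floor
drop 1:z onto floor
drop 2:a onto {0:a}
drop 3:c onto {1:z, 2:a}
drop 4:z onto {3:c}
drop 5:c onto {4:z}
drop 6:c onto {5:c}
drop 7:a onto {6:c}
drop 8:x onto {7:a}
drop 9:b onto {7:a}
ground layer = {0:a, 1:z}
drop-orders for the pieces not yet dropped (sum over which currently-grounded one goes next):
  1 to go: {8} 1  {9} 1
  2 to go: {8,9} 2
  3 to go: {7,8,9} 2
  4 to go: {6,7,8,9} 2
  5 to go: {5,6,7,8,9} 2
  6 to go: {4,5,6,7,8,9} 2
  7 to go: {3,4,5,6,7,8,9} 2
  8 to go: {1,3,4,5,6,7,8,9} 2  {2,3,4,5,6,7,8,9} 2
  if 0:a drops first: 4 orders
  if 1:z drops first: 2 orders
heap linearizations: 6

6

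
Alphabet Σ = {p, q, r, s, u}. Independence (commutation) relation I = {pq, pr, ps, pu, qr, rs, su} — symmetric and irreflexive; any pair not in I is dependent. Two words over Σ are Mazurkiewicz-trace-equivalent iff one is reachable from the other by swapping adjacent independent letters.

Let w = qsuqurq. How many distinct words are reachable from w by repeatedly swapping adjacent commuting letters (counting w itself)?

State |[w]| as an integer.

4

piece 0:q — minimal
piece 1:s rests on {0:q}
piece 2:u rests on {0:q}
piece 3:q rests on {1:s, 2:u}
piece 4:u rests on {3:q}
piece 5:r rests on {4:u}
piece 6:q rests on {4:u}
minimal pieces: {0:q}
ways to finish when only these pieces remain (= sum over removing one remaining piece with nothing left below it):
  1 left: {5}→1  {6}→1
  2 left: {5,6}→2
  3 left: {4,5,6}→2
  4 left: {3,4,5,6}→2
  5 left: {1,3,4,5,6}→2  {2,3,4,5,6}→2
  placing 0:q first → 4 extensions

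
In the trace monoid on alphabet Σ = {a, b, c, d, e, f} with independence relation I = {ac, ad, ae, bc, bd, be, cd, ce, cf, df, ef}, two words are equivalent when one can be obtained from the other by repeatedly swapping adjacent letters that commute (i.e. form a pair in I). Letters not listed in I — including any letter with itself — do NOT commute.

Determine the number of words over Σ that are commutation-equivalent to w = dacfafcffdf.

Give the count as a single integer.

piece 0:d — minimal
piece 1:a — minimal
piece 2:c — minimal
piece 3:f rests on {1:a}
piece 4:a rests on {3:f}
piece 5:f rests on {4:a}
piece 6:c rests on {2:c}
piece 7:f rests on {5:f}
piece 8:f rests on {7:f}
piece 9:d rests on {0:d}
piece 10:f rests on {8:f}
minimal pieces: {0:d, 1:a, 2:c}
ways to finish when only these pieces remain (= sum over removing one remaining piece with nothing left below it):
  1 left: {6}→1  {9}→1  {10}→1
  2 left: {0,9}→1  {2,6}→1  {6,9}→2  {6,10}→2  {8,10}→1  {9,10}→2
  3 left: {0,6,9}→3  {0,9,10}→3  {2,6,9}→3  {2,6,10}→3  {6,8,10}→3  {6,9,10}→6  {7,8,10}→1  {8,9,10}→3
  4 left: {0,2,6,9}→6  {0,6,9,10}→12  {0,8,9,10}→6  {2,6,8,10}→6  {2,6,9,10}→12  {5,7,8,10}→1  {6,7,8,10}→4  {6,8,9,10}→12  {7,8,9,10}→4
  5 left: {0,2,6,9,10}→30  {0,6,8,9,10}→30  {0,7,8,9,10}→10  {2,6,7,8,10}→10  {2,6,8,9,10}→30  {4,5,7,8,10}→1  {5,6,7,8,10}→5  {5,7,8,9,10}→5  {6,7,8,9,10}→20
  6 left: {0,2,6,8,9,10}→90  {0,5,7,8,9,10}→15  {0,6,7,8,9,10}→60  {2,5,6,7,8,10}→15  {2,6,7,8,9,10}→60  {3,4,5,7,8,10}→1  {4,5,6,7,8,10}→6  {4,5,7,8,9,10}→6  {5,6,7,8,9,10}→30
  7 left: {0,2,6,7,8,9,10}→210  {0,4,5,7,8,9,10}→21  {0,5,6,7,8,9,10}→105  {1,3,4,5,7,8,10}→1  {2,4,5,6,7,8,10}→21  {2,5,6,7,8,9,10}→105  {3,4,5,6,7,8,10}→7  {3,4,5,7,8,9,10}→7  {4,5,6,7,8,9,10}→42
  8 left: {0,2,5,6,7,8,9,10}→420  {0,3,4,5,7,8,9,10}→28  {0,4,5,6,7,8,9,10}→168  {1,3,4,5,6,7,8,10}→8  {1,3,4,5,7,8,9,10}→8  {2,3,4,5,6,7,8,10}→28  {2,4,5,6,7,8,9,10}→168  {3,4,5,6,7,8,9,10}→56
  9 left: {0,1,3,4,5,7,8,9,10}→36  {0,2,4,5,6,7,8,9,10}→756  {0,3,4,5,6,7,8,9,10}→252  {1,2,3,4,5,6,7,8,10}→36  {1,3,4,5,6,7,8,9,10}→72  {2,3,4,5,6,7,8,9,10}→252
  placing 0:d first → 360 extensions
  placing 1:a first → 1260 extensions
  placing 2:c first → 360 extensions
total linear extensions = 1980

1980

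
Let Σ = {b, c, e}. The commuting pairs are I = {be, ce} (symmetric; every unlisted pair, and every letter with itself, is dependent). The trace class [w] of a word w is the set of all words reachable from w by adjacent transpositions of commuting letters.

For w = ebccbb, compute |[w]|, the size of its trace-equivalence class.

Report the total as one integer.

6

0(e) covers ∅
1(b) covers ∅
2(c) covers 1:b
3(c) covers 2:c
4(b) covers 3:c
5(b) covers 4:b
floor of heap: 0:e, 1:b
completions by unplaced set U, small U first (add the entries for U minus each lowest piece of U):
  |U|=1: {0}:1  {5}:1
  |U|=2: {0,5}:2  {4,5}:1
  |U|=3: {0,4,5}:3  {3,4,5}:1
  |U|=4: {0,3,4,5}:4  {2,3,4,5}:1
  start at 0(e): 1
  start at 1(b): 5
sum over floor = 6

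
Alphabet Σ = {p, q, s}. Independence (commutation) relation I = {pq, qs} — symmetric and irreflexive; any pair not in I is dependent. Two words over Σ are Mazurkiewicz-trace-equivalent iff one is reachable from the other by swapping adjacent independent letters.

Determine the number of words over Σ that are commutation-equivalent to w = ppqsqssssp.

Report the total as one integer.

45

#0=p has no predecessor
#1=p depends on [0:p]
#2=q has no predecessor
#3=s depends on [1:p]
#4=q depends on [2:q]
#5=s depends on [3:s]
#6=s depends on [5:s]
#7=s depends on [6:s]
#8=s depends on [7:s]
#9=p depends on [8:s]
sources: [0:p, 2:q]
N(rest) = Σ N(rest − s) over sources s of rest; N(one piece) = 1:
  size 1 → [4]=1  [9]=1
  size 2 → [2,4]=1  [4,9]=2  [8,9]=1
  size 3 → [2,4,9]=3  [4,8,9]=3  [7,8,9]=1
  size 4 → [2,4,8,9]=6  [4,7,8,9]=4  [6,7,8,9]=1
  size 5 → [2,4,7,8,9]=10  [4,6,7,8,9]=5  [5,6,7,8,9]=1
  size 6 → [2,4,6,7,8,9]=15  [3,5,6,7,8,9]=1  [4,5,6,7,8,9]=6
  size 7 → [1,3,5,6,7,8,9]=1  [2,4,5,6,7,8,9]=21  [3,4,5,6,7,8,9]=7
  size 8 → [0,1,3,5,6,7,8,9]=1  [1,3,4,5,6,7,8,9]=8  [2,3,4,5,6,7,8,9]=28
  first=0(p) contributes 36
  first=2(q) contributes 9
|[w]| = 45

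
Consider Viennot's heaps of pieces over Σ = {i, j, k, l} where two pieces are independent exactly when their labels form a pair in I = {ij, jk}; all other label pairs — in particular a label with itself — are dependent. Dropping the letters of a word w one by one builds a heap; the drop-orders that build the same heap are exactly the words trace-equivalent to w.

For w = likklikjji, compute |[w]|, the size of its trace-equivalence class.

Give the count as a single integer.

drop 0:l onto floor
drop 1:i onto {0:l}
drop 2:k onto {1:i}
drop 3:k onto {2:k}
drop 4:l onto {3:k}
drop 5:i onto {4:l}
drop 6:k onto {5:i}
drop 7:j onto {4:l}
drop 8:j onto {7:j}
drop 9:i onto {6:k}
ground layer = {0:l}
drop-orders for the pieces not yet dropped (sum over which currently-grounded one goes next):
  1 to go: {8} 1  {9} 1
  2 to go: {6,9} 1  {7,8} 1  {8,9} 2
  3 to go: {5,6,9} 1  {6,8,9} 3  {7,8,9} 3
  4 to go: {5,6,8,9} 4  {6,7,8,9} 6
  5 to go: {5,6,7,8,9} 10
  6 to go: {4,5,6,7,8,9} 10
  7 to go: {3,4,5,6,7,8,9} 10
  8 to go: {2,3,4,5,6,7,8,9} 10
  if 0:l drops first: 10 orders

10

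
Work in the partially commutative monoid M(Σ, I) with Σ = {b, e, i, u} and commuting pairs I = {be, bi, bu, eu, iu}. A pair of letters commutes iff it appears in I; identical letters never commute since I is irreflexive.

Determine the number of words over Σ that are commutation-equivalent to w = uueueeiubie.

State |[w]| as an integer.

drop 0:u onto floor
drop 1:u onto {0:u}
drop 2:e onto floor
drop 3:u onto {1:u}
drop 4:e onto {2:e}
drop 5:e onto {4:e}
drop 6:i onto {5:e}
drop 7:u onto {3:u}
drop 8:b onto floor
drop 9:i onto {6:i}
drop 10:e onto {9:i}
ground layer = {0:u, 2:e, 8:b}
drop-orders for the pieces not yet dropped (sum over which currently-grounded one goes next):
  1 to go: {7} 1  {8} 1  {10} 1
  2 to go: {3,7} 1  {7,8} 2  {7,10} 2  {8,10} 2  {9,10} 1
  3 to go: {1,3,7} 1  {3,7,8} 3  {3,7,10} 3  {6,9,10} 1  {7,8,10} 6  {7,9,10} 3  {8,9,10} 3
  4 to go: {0,1,3,7} 1  {1,3,7,8} 4  {1,3,7,10} 4  {3,7,8,10} 12  {3,7,9,10} 6  {5,6,9,10} 1  {6,7,9,10} 4  {6,8,9,10} 4  {7,8,9,10} 12
  5 to go: {0,1,3,7,8} 5  {0,1,3,7,10} 5  {1,3,7,8,10} 20  {1,3,7,9,10} 10  {3,6,7,9,10} 10  {3,7,8,9,10} 30  {4,5,6,9,10} 1  {5,6,7,9,10} 5  {5,6,8,9,10} 5  {6,7,8,9,10} 20
  6 to go: {0,1,3,7,8,10} 30  {0,1,3,7,9,10} 15  {1,3,6,7,9,10} 20  {1,3,7,8,9,10} 60  {2,4,5,6,9,10} 1  {3,5,6,7,9,10} 15  {3,6,7,8,9,10} 60  {4,5,6,7,9,10} 6  {4,5,6,8,9,10} 6  {5,6,7,8,9,10} 30
  7 to go: {0,1,3,6,7,9,10} 35  {0,1,3,7,8,9,10} 105  {1,3,5,6,7,9,10} 35  {1,3,6,7,8,9,10} 140  {2,4,5,6,7,9,10} 7  {2,4,5,6,8,9,10} 7  {3,4,5,6,7,9,10} 21  {3,5,6,7,8,9,10} 105  {4,5,6,7,8,9,10} 42
  8 to go: {0,1,3,5,6,7,9,10} 70  {0,1,3,6,7,8,9,10} 280  {1,3,4,5,6,7,9,10} 56  {1,3,5,6,7,8,9,10} 280  {2,3,4,5,6,7,9,10} 28  {2,4,5,6,7,8,9,10} 56  {3,4,5,6,7,8,9,10} 168
  9 to go: {0,1,3,4,5,6,7,9,10} 126  {0,1,3,5,6,7,8,9,10} 630  {1,2,3,4,5,6,7,9,10} 84  {1,3,4,5,6,7,8,9,10} 504  {2,3,4,5,6,7,8,9,10} 252
  if 0:u drops first: 840 orders
  if 2:e drops first: 1260 orders
  if 8:b drops first: 210 orders
heap linearizations: 2310

2310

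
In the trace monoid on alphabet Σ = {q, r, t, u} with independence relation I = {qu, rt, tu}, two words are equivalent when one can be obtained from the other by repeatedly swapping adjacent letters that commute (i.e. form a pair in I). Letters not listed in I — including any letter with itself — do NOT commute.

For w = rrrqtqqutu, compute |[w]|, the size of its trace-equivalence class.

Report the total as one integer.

21

0(r) covers ∅
1(r) covers 0:r
2(r) covers 1:r
3(q) covers 2:r
4(t) covers 3:q
5(q) covers 4:t
6(q) covers 5:q
7(u) covers 2:r
8(t) covers 6:q
9(u) covers 7:u
floor of heap: 0:r
completions by unplaced set U, small U first (add the entries for U minus each lowest piece of U):
  |U|=1: {8}:1  {9}:1
  |U|=2: {6,8}:1  {7,9}:1  {8,9}:2
  |U|=3: {5,6,8}:1  {6,8,9}:3  {7,8,9}:3
  |U|=4: {4,5,6,8}:1  {5,6,8,9}:4  {6,7,8,9}:6
  |U|=5: {3,4,5,6,8}:1  {4,5,6,8,9}:5  {5,6,7,8,9}:10
  |U|=6: {3,4,5,6,8,9}:6  {4,5,6,7,8,9}:15
  |U|=7: {3,4,5,6,7,8,9}:21
  |U|=8: {2,3,4,5,6,7,8,9}:21
  start at 0(r): 21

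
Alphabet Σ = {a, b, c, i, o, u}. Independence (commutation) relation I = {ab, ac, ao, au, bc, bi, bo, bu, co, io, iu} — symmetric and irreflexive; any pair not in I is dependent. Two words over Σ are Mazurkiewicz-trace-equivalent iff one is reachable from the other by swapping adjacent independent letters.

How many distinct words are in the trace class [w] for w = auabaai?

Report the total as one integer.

42

drop 0:a onto floor
drop 1:u onto floor
drop 2:a onto {0:a}
drop 3:b onto floor
drop 4:a onto {2:a}
drop 5:a onto {4:a}
drop 6:i onto {5:a}
ground layer = {0:a, 1:u, 3:b}
drop-orders for the pieces not yet dropped (sum over which currently-grounded one goes next):
  1 to go: {1} 1  {3} 1  {6} 1
  2 to go: {1,3} 2  {1,6} 2  {3,6} 2  {5,6} 1
  3 to go: {1,3,6} 6  {1,5,6} 3  {3,5,6} 3  {4,5,6} 1
  4 to go: {1,3,5,6} 12  {1,4,5,6} 4  {2,4,5,6} 1  {3,4,5,6} 4
  5 to go: {0,2,4,5,6} 1  {1,2,4,5,6} 5  {1,3,4,5,6} 20  {2,3,4,5,6} 5
  if 0:a drops first: 30 orders
  if 1:u drops first: 6 orders
  if 3:b drops first: 6 orders
heap linearizations: 42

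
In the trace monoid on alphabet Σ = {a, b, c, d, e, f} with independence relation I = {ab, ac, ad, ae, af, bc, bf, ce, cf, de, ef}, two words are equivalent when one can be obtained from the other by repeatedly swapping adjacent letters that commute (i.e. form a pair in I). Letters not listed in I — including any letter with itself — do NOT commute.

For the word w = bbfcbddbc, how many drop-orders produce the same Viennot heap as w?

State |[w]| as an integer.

40

#0=b has no predecessor
#1=b depends on [0:b]
#2=f has no predecessor
#3=c has no predecessor
#4=b depends on [1:b]
#5=d depends on [2:f, 3:c, 4:b]
#6=d depends on [5:d]
#7=b depends on [6:d]
#8=c depends on [6:d]
sources: [0:b, 2:f, 3:c]
N(rest) = Σ N(rest − s) over sources s of rest; N(one piece) = 1:
  size 1 → [7]=1  [8]=1
  size 2 → [7,8]=2
  size 3 → [6,7,8]=2
  size 4 → [5,6,7,8]=2
  size 5 → [2,5,6,7,8]=2  [3,5,6,7,8]=2  [4,5,6,7,8]=2
  size 6 → [1,4,5,6,7,8]=2  [2,3,5,6,7,8]=4  [2,4,5,6,7,8]=4  [3,4,5,6,7,8]=4
  size 7 → [0,1,4,5,6,7,8]=2  [1,2,4,5,6,7,8]=6  [1,3,4,5,6,7,8]=6  [2,3,4,5,6,7,8]=12
  first=0(b) contributes 24
  first=2(f) contributes 8
  first=3(c) contributes 8
|[w]| = 40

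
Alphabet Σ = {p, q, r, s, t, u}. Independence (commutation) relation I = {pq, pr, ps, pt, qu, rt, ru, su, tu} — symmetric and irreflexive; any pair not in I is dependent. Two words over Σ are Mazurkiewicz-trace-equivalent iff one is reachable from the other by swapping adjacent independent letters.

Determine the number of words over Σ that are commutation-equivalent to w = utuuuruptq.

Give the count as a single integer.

drop 0:u onto floor
drop 1:t onto floor
drop 2:u onto {0:u}
drop 3:u onto {2:u}
drop 4:u onto {3:u}
drop 5:r onto floor
drop 6:u onto {4:u}
drop 7:p onto {6:u}
drop 8:t onto {1:t}
drop 9:q onto {5:r, 8:t}
ground layer = {0:u, 1:t, 5:r}
drop-orders for the pieces not yet dropped (sum over which currently-grounded one goes next):
  1 to go: {7} 1  {9} 1
  2 to go: {5,9} 1  {6,7} 1  {7,9} 2  {8,9} 1
  3 to go: {1,8,9} 1  {4,6,7} 1  {5,7,9} 3  {5,8,9} 2  {6,7,9} 3  {7,8,9} 3
  4 to go: {1,5,8,9} 3  {1,7,8,9} 4  {3,4,6,7} 1  {4,6,7,9} 4  {5,6,7,9} 6  {5,7,8,9} 8  {6,7,8,9} 6
  5 to go: {1,5,7,8,9} 15  {1,6,7,8,9} 10  {2,3,4,6,7} 1  {3,4,6,7,9} 5  {4,5,6,7,9} 10  {4,6,7,8,9} 10  {5,6,7,8,9} 20
  6 to go: {0,2,3,4,6,7} 1  {1,4,6,7,8,9} 20  {1,5,6,7,8,9} 45  {2,3,4,6,7,9} 6  {3,4,5,6,7,9} 15  {3,4,6,7,8,9} 15  {4,5,6,7,8,9} 40
  7 to go: {0,2,3,4,6,7,9} 7  {1,3,4,6,7,8,9} 35  {1,4,5,6,7,8,9} 105  {2,3,4,5,6,7,9} 21  {2,3,4,6,7,8,9} 21  {3,4,5,6,7,8,9} 70
  8 to go: {0,2,3,4,5,6,7,9} 28  {0,2,3,4,6,7,8,9} 28  {1,2,3,4,6,7,8,9} 56  {1,3,4,5,6,7,8,9} 210  {2,3,4,5,6,7,8,9} 112
  if 0:u drops first: 378 orders
  if 1:t drops first: 168 orders
  if 5:r drops first: 84 orders
heap linearizations: 630

630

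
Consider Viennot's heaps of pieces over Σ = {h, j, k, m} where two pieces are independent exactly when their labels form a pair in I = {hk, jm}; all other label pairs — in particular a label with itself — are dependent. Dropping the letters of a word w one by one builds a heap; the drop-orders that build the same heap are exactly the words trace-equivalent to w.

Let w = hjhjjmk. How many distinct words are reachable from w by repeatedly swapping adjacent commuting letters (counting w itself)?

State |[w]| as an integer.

drop 0:h onto floor
drop 1:j onto {0:h}
drop 2:h onto {1:j}
drop 3:j onto {2:h}
drop 4:j onto {3:j}
drop 5:m onto {2:h}
drop 6:k onto {4:j, 5:m}
ground layer = {0:h}
drop-orders for the pieces not yet dropped (sum over which currently-grounded one goes next):
  1 to go: {6} 1
  2 to go: {4,6} 1  {5,6} 1
  3 to go: {3,4,6} 1  {4,5,6} 2
  4 to go: {3,4,5,6} 3
  5 to go: {2,3,4,5,6} 3
  if 0:h drops first: 3 orders

3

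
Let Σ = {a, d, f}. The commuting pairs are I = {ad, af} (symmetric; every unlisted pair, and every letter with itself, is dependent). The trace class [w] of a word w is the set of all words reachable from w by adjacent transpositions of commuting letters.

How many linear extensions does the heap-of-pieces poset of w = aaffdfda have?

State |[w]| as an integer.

0(a) covers ∅
1(a) covers 0:a
2(f) covers ∅
3(f) covers 2:f
4(d) covers 3:f
5(f) covers 4:d
6(d) covers 5:f
7(a) covers 1:a
floor of heap: 0:a, 2:f
completions by unplaced set U, small U first (add the entries for U minus each lowest piece of U):
  |U|=1: {6}:1  {7}:1
  |U|=2: {1,7}:1  {5,6}:1  {6,7}:2
  |U|=3: {0,1,7}:1  {1,6,7}:3  {4,5,6}:1  {5,6,7}:3
  |U|=4: {0,1,6,7}:4  {1,5,6,7}:6  {3,4,5,6}:1  {4,5,6,7}:4
  |U|=5: {0,1,5,6,7}:10  {1,4,5,6,7}:10  {2,3,4,5,6}:1  {3,4,5,6,7}:5
  |U|=6: {0,1,4,5,6,7}:20  {1,3,4,5,6,7}:15  {2,3,4,5,6,7}:6
  start at 0(a): 21
  start at 2(f): 35
sum over floor = 56

56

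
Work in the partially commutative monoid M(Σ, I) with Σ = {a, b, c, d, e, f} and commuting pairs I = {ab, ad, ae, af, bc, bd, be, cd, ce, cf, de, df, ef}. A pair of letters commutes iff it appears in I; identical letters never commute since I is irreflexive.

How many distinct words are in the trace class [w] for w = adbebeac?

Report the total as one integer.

1680

#0=a has no predecessor
#1=d has no predecessor
#2=b has no predecessor
#3=e has no predecessor
#4=b depends on [2:b]
#5=e depends on [3:e]
#6=a depends on [0:a]
#7=c depends on [6:a]
sources: [0:a, 1:d, 2:b, 3:e]
N(rest) = Σ N(rest − s) over sources s of rest; N(one piece) = 1:
  size 1 → [1]=1  [4]=1  [5]=1  [7]=1
  size 2 → [1,4]=2  [1,5]=2  [1,7]=2  [2,4]=1  [3,5]=1  [4,5]=2  [4,7]=2  [5,7]=2  [6,7]=1
  size 3 → [0,6,7]=1  [1,2,4]=3  [1,3,5]=3  [1,4,5]=6  [1,4,7]=6  [1,5,7]=6  [1,6,7]=3  [2,4,5]=3  [2,4,7]=3  [3,4,5]=3  [3,5,7]=3  [4,5,7]=6  [4,6,7]=3  [5,6,7]=3
  size 4 → [0,1,6,7]=4  [0,4,6,7]=4  [0,5,6,7]=4  [1,2,4,5]=12  [1,2,4,7]=12  [1,3,4,5]=12  [1,3,5,7]=12  [1,4,5,7]=24  [1,4,6,7]=12  [1,5,6,7]=12  [2,3,4,5]=6  [2,4,5,7]=12  [2,4,6,7]=6  [3,4,5,7]=12  [3,5,6,7]=6  [4,5,6,7]=12
  size 5 → [0,1,4,6,7]=20  [0,1,5,6,7]=20  [0,2,4,6,7]=10  [0,3,5,6,7]=10  [0,4,5,6,7]=20  [1,2,3,4,5]=30  [1,2,4,5,7]=60  [1,2,4,6,7]=30  [1,3,4,5,7]=60  [1,3,5,6,7]=30  [1,4,5,6,7]=60  [2,3,4,5,7]=30  [2,4,5,6,7]=30  [3,4,5,6,7]=30
  size 6 → [0,1,2,4,6,7]=60  [0,1,3,5,6,7]=60  [0,1,4,5,6,7]=120  [0,2,4,5,6,7]=60  [0,3,4,5,6,7]=60  [1,2,3,4,5,7]=180  [1,2,4,5,6,7]=180  [1,3,4,5,6,7]=180  [2,3,4,5,6,7]=90
  first=0(a) contributes 630
  first=1(d) contributes 210
  first=2(b) contributes 420
  first=3(e) contributes 420
|[w]| = 1680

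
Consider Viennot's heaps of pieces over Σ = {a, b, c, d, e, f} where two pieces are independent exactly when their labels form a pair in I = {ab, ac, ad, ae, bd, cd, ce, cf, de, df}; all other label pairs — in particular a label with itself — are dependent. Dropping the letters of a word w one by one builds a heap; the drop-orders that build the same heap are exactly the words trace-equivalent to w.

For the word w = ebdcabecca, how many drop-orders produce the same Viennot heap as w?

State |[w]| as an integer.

drop 0:e onto floor
drop 1:b onto {0:e}
drop 2:d onto floor
drop 3:c onto {1:b}
drop 4:a onto floor
drop 5:b onto {3:c}
drop 6:e onto {5:b}
drop 7:c onto {5:b}
drop 8:c onto {7:c}
drop 9:a onto {4:a}
ground layer = {0:e, 2:d, 4:a}
drop-orders for the pieces not yet dropped (sum over which currently-grounded one goes next):
  1 to go: {2} 1  {6} 1  {8} 1  {9} 1
  2 to go: {2,6} 2  {2,8} 2  {2,9} 2  {4,9} 1  {6,8} 2  {6,9} 2  {7,8} 1  {8,9} 2
  3 to go: {2,4,9} 3  {2,6,8} 6  {2,6,9} 6  {2,7,8} 3  {2,8,9} 6  {4,6,9} 3  {4,8,9} 3  {6,7,8} 3  {6,8,9} 6  {7,8,9} 3
  4 to go: {2,4,6,9} 12  {2,4,8,9} 12  {2,6,7,8} 12  {2,6,8,9} 24  {2,7,8,9} 12  {4,6,8,9} 12  {4,7,8,9} 6  {5,6,7,8} 3  {6,7,8,9} 12
  5 to go: {2,4,6,8,9} 60  {2,4,7,8,9} 30  {2,5,6,7,8} 15  {2,6,7,8,9} 60  {3,5,6,7,8} 3  {4,6,7,8,9} 30  {5,6,7,8,9} 15
  6 to go: {1,3,5,6,7,8} 3  {2,3,5,6,7,8} 18  {2,4,6,7,8,9} 180  {2,5,6,7,8,9} 90  {3,5,6,7,8,9} 18  {4,5,6,7,8,9} 45
  7 to go: {0,1,3,5,6,7,8} 3  {1,2,3,5,6,7,8} 21  {1,3,5,6,7,8,9} 21  {2,3,5,6,7,8,9} 126  {2,4,5,6,7,8,9} 315  {3,4,5,6,7,8,9} 63
  8 to go: {0,1,2,3,5,6,7,8} 24  {0,1,3,5,6,7,8,9} 24  {1,2,3,5,6,7,8,9} 168  {1,3,4,5,6,7,8,9} 84  {2,3,4,5,6,7,8,9} 504
  if 0:e drops first: 756 orders
  if 2:d drops first: 108 orders
  if 4:a drops first: 216 orders
heap linearizations: 1080

1080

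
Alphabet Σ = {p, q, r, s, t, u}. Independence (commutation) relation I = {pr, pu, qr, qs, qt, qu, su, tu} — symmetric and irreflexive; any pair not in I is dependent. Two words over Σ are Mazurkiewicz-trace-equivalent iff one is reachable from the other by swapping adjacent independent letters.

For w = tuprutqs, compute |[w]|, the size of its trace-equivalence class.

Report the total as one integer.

78

drop 0:t onto floor
drop 1:u onto floor
drop 2:p onto {0:t}
drop 3:r onto {0:t, 1:u}
drop 4:u onto {3:r}
drop 5:t onto {2:p, 3:r}
drop 6:q onto {2:p}
drop 7:s onto {5:t}
ground layer = {0:t, 1:u}
drop-orders for the pieces not yet dropped (sum over which currently-grounded one goes next):
  1 to go: {4} 1  {6} 1  {7} 1
  2 to go: {4,6} 2  {4,7} 2  {5,7} 1  {6,7} 2
  3 to go: {4,5,7} 3  {4,6,7} 6  {5,6,7} 3
  4 to go: {2,5,6,7} 3  {3,4,5,7} 3  {4,5,6,7} 12
  5 to go: {1,3,4,5,7} 3  {2,4,5,6,7} 15  {3,4,5,6,7} 15
  6 to go: {1,3,4,5,6,7} 18  {2,3,4,5,6,7} 30
  if 0:t drops first: 48 orders
  if 1:u drops first: 30 orders
heap linearizations: 78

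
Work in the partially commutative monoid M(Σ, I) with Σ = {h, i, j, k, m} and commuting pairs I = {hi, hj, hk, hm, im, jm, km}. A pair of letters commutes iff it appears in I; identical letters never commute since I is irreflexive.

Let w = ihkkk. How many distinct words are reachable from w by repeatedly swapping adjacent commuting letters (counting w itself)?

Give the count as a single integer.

5

#0=i has no predecessor
#1=h has no predecessor
#2=k depends on [0:i]
#3=k depends on [2:k]
#4=k depends on [3:k]
sources: [0:i, 1:h]
N(rest) = Σ N(rest − s) over sources s of rest; N(one piece) = 1:
  size 1 → [1]=1  [4]=1
  size 2 → [1,4]=2  [3,4]=1
  size 3 → [1,3,4]=3  [2,3,4]=1
  first=0(i) contributes 4
  first=1(h) contributes 1
|[w]| = 5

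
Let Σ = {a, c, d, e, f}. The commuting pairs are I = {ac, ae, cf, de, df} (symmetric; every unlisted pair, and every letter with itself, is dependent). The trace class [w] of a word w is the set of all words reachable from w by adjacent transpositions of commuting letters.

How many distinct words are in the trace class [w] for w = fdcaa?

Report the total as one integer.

piece 0:f — minimal
piece 1:d — minimal
piece 2:c rests on {1:d}
piece 3:a rests on {0:f, 1:d}
piece 4:a rests on {3:a}
minimal pieces: {0:f, 1:d}
ways to finish when only these pieces remain (= sum over removing one remaining piece with nothing left below it):
  1 left: {2}→1  {4}→1
  2 left: {2,4}→2  {3,4}→1
  3 left: {0,3,4}→1  {2,3,4}→3
  placing 0:f first → 3 extensions
  placing 1:d first → 4 extensions
total linear extensions = 7

7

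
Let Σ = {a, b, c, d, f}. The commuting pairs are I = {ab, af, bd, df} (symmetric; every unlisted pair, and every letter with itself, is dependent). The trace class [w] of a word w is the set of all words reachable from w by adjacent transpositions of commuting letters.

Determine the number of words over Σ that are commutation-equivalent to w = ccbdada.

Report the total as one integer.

5

drop 0:c onto floor
drop 1:c onto {0:c}
drop 2:b onto {1:c}
drop 3:d onto {1:c}
drop 4:a onto {3:d}
drop 5:d onto {4:a}
drop 6:a onto {5:d}
ground layer = {0:c}
drop-orders for the pieces not yet dropped (sum over which currently-grounded one goes next):
  1 to go: {2} 1  {6} 1
  2 to go: {2,6} 2  {5,6} 1
  3 to go: {2,5,6} 3  {4,5,6} 1
  4 to go: {2,4,5,6} 4  {3,4,5,6} 1
  5 to go: {2,3,4,5,6} 5
  if 0:c drops first: 5 orders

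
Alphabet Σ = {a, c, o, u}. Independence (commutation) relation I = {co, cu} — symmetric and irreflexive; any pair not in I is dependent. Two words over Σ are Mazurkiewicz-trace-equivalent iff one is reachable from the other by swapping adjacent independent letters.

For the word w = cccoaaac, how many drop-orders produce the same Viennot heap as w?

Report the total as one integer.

0(c) covers ∅
1(c) covers 0:c
2(c) covers 1:c
3(o) covers ∅
4(a) covers 2:c, 3:o
5(a) covers 4:a
6(a) covers 5:a
7(c) covers 6:a
floor of heap: 0:c, 3:o
completions by unplaced set U, small U first (add the entries for U minus each lowest piece of U):
  |U|=1: {7}:1
  |U|=2: {6,7}:1
  |U|=3: {5,6,7}:1
  |U|=4: {4,5,6,7}:1
  |U|=5: {2,4,5,6,7}:1  {3,4,5,6,7}:1
  |U|=6: {1,2,4,5,6,7}:1  {2,3,4,5,6,7}:2
  start at 0(c): 3
  start at 3(o): 1
sum over floor = 4

4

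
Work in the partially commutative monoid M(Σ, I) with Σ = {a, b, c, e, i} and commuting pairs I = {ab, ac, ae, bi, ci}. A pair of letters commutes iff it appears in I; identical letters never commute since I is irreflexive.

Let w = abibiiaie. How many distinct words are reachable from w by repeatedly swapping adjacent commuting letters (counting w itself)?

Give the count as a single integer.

28

drop 0:a onto floor
drop 1:b onto floor
drop 2:i onto {0:a}
drop 3:b onto {1:b}
drop 4:i onto {2:i}
drop 5:i onto {4:i}
drop 6:a onto {5:i}
drop 7:i onto {6:a}
drop 8:e onto {3:b, 7:i}
ground layer = {0:a, 1:b}
drop-orders for the pieces not yet dropped (sum over which currently-grounded one goes next):
  1 to go: {8} 1
  2 to go: {3,8} 1  {7,8} 1
  3 to go: {1,3,8} 1  {3,7,8} 2  {6,7,8} 1
  4 to go: {1,3,7,8} 3  {3,6,7,8} 3  {5,6,7,8} 1
  5 to go: {1,3,6,7,8} 6  {3,5,6,7,8} 4  {4,5,6,7,8} 1
  6 to go: {1,3,5,6,7,8} 10  {2,4,5,6,7,8} 1  {3,4,5,6,7,8} 5
  7 to go: {0,2,4,5,6,7,8} 1  {1,3,4,5,6,7,8} 15  {2,3,4,5,6,7,8} 6
  if 0:a drops first: 21 orders
  if 1:b drops first: 7 orders
heap linearizations: 28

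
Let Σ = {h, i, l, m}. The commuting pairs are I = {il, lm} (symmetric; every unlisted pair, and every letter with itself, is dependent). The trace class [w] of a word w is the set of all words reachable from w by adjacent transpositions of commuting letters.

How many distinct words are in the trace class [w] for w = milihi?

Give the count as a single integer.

4

piece 0:m — minimal
piece 1:i rests on {0:m}
piece 2:l — minimal
piece 3:i rests on {1:i}
piece 4:h rests on {2:l, 3:i}
piece 5:i rests on {4:h}
minimal pieces: {0:m, 2:l}
ways to finish when only these pieces remain (= sum over removing one remaining piece with nothing left below it):
  1 left: {5}→1
  2 left: {4,5}→1
  3 left: {2,4,5}→1  {3,4,5}→1
  4 left: {1,3,4,5}→1  {2,3,4,5}→2
  placing 0:m first → 3 extensions
  placing 2:l first → 1 extensions
total linear extensions = 4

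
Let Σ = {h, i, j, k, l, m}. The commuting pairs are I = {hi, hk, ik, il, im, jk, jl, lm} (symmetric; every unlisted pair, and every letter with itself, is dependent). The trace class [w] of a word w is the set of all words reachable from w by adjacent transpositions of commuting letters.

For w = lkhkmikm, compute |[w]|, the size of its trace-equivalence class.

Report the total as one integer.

24

piece 0:l — minimal
piece 1:k rests on {0:l}
piece 2:h rests on {0:l}
piece 3:k rests on {1:k}
piece 4:m rests on {2:h, 3:k}
piece 5:i — minimal
piece 6:k rests on {4:m}
piece 7:m rests on {6:k}
minimal pieces: {0:l, 5:i}
ways to finish when only these pieces remain (= sum over removing one remaining piece with nothing left below it):
  1 left: {5}→1  {7}→1
  2 left: {5,7}→2  {6,7}→1
  3 left: {4,6,7}→1  {5,6,7}→3
  4 left: {2,4,6,7}→1  {3,4,6,7}→1  {4,5,6,7}→4
  5 left: {1,3,4,6,7}→1  {2,3,4,6,7}→2  {2,4,5,6,7}→5  {3,4,5,6,7}→5
  6 left: {1,2,3,4,6,7}→3  {1,3,4,5,6,7}→6  {2,3,4,5,6,7}→12
  placing 0:l first → 21 extensions
  placing 5:i first → 3 extensions
total linear extensions = 24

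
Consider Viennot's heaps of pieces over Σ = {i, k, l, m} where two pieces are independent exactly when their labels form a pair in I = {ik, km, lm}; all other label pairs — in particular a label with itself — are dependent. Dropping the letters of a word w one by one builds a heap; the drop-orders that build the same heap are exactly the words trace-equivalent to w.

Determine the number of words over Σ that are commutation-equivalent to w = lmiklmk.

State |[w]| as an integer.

17

0(l) covers ∅
1(m) covers ∅
2(i) covers 0:l, 1:m
3(k) covers 0:l
4(l) covers 2:i, 3:k
5(m) covers 2:i
6(k) covers 4:l
floor of heap: 0:l, 1:m
completions by unplaced set U, small U first (add the entries for U minus each lowest piece of U):
  |U|=1: {5}:1  {6}:1
  |U|=2: {4,6}:1  {5,6}:2
  |U|=3: {3,4,6}:1  {4,5,6}:3
  |U|=4: {2,4,5,6}:3  {3,4,5,6}:4
  |U|=5: {1,2,4,5,6}:3  {2,3,4,5,6}:7
  start at 0(l): 10
  start at 1(m): 7
sum over floor = 17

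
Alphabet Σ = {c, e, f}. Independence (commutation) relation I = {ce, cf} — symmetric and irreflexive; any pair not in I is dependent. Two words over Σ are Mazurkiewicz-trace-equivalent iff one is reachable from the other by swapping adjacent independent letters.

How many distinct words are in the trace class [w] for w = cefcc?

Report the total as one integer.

10

drop 0:c onto floor
drop 1:e onto floor
drop 2:f onto {1:e}
drop 3:c onto {0:c}
drop 4:c onto {3:c}
ground layer = {0:c, 1:e}
drop-orders for the pieces not yet dropped (sum over which currently-grounded one goes next):
  1 to go: {2} 1  {4} 1
  2 to go: {1,2} 1  {2,4} 2  {3,4} 1
  3 to go: {0,3,4} 1  {1,2,4} 3  {2,3,4} 3
  if 0:c drops first: 6 orders
  if 1:e drops first: 4 orders
heap linearizations: 10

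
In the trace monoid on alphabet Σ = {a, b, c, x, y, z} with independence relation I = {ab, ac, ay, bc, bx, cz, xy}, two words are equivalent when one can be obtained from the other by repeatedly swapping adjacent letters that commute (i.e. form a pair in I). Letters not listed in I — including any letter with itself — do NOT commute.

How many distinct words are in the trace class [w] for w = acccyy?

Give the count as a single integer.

piece 0:a — minimal
piece 1:c — minimal
piece 2:c rests on {1:c}
piece 3:c rests on {2:c}
piece 4:y rests on {3:c}
piece 5:y rests on {4:y}
minimal pieces: {0:a, 1:c}
ways to finish when only these pieces remain (= sum over removing one remaining piece with nothing left below it):
  1 left: {0}→1  {5}→1
  2 left: {0,5}→2  {4,5}→1
  3 left: {0,4,5}→3  {3,4,5}→1
  4 left: {0,3,4,5}→4  {2,3,4,5}→1
  placing 0:a first → 1 extensions
  placing 1:c first → 5 extensions
total linear extensions = 6

6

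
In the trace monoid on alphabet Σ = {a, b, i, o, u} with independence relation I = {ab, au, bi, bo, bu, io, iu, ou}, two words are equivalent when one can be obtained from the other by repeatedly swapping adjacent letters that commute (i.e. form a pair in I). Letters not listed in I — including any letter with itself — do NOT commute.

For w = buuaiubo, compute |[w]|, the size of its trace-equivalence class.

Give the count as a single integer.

0(b) covers ∅
1(u) covers ∅
2(u) covers 1:u
3(a) covers ∅
4(i) covers 3:a
5(u) covers 2:u
6(b) covers 0:b
7(o) covers 3:a
floor of heap: 0:b, 1:u, 3:a
completions by unplaced set U, small U first (add the entries for U minus each lowest piece of U):
  |U|=1: {4}:1  {5}:1  {6}:1  {7}:1
  |U|=2: {0,6}:1  {2,5}:1  {4,5}:2  {4,6}:2  {4,7}:2  {5,6}:2  {5,7}:2  {6,7}:2
  |U|=3: {0,4,6}:3  {0,5,6}:3  {0,6,7}:3  {1,2,5}:1  {2,4,5}:3  {2,5,6}:3  {2,5,7}:3  {3,4,7}:2  {4,5,6}:6  {4,5,7}:6  {4,6,7}:6  {5,6,7}:6
  |U|=4: {0,2,5,6}:6  {0,4,5,6}:12  {0,4,6,7}:12  {0,5,6,7}:12  {1,2,4,5}:4  {1,2,5,6}:4  {1,2,5,7}:4  {2,4,5,6}:12  {2,4,5,7}:12  {2,5,6,7}:12  {3,4,5,7}:8  {3,4,6,7}:8  {4,5,6,7}:24
  |U|=5: {0,1,2,5,6}:10  {0,2,4,5,6}:30  {0,2,5,6,7}:30  {0,3,4,6,7}:20  {0,4,5,6,7}:60  {1,2,4,5,6}:20  {1,2,4,5,7}:20  {1,2,5,6,7}:20  {2,3,4,5,7}:20  {2,4,5,6,7}:60  {3,4,5,6,7}:40
  |U|=6: {0,1,2,4,5,6}:60  {0,1,2,5,6,7}:60  {0,2,4,5,6,7}:180  {0,3,4,5,6,7}:120  {1,2,3,4,5,7}:40  {1,2,4,5,6,7}:120  {2,3,4,5,6,7}:120
  start at 0(b): 280
  start at 1(u): 420
  start at 3(a): 420
sum over floor = 1120

1120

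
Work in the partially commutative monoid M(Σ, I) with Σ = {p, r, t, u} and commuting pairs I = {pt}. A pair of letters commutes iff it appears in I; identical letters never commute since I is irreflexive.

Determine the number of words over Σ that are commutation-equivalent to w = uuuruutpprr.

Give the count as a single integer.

#0=u has no predecessor
#1=u depends on [0:u]
#2=u depends on [1:u]
#3=r depends on [2:u]
#4=u depends on [3:r]
#5=u depends on [4:u]
#6=t depends on [5:u]
#7=p depends on [5:u]
#8=p depends on [7:p]
#9=r depends on [6:t, 8:p]
#10=r depends on [9:r]
sources: [0:u]
N(rest) = Σ N(rest − s) over sources s of rest; N(one piece) = 1:
  size 1 → [10]=1
  size 2 → [9,10]=1
  size 3 → [6,9,10]=1  [8,9,10]=1
  size 4 → [6,8,9,10]=2  [7,8,9,10]=1
  size 5 → [6,7,8,9,10]=3
  size 6 → [5,6,7,8,9,10]=3
  size 7 → [4,5,6,7,8,9,10]=3
  size 8 → [3,4,5,6,7,8,9,10]=3
  size 9 → [2,3,4,5,6,7,8,9,10]=3
  first=0(u) contributes 3

3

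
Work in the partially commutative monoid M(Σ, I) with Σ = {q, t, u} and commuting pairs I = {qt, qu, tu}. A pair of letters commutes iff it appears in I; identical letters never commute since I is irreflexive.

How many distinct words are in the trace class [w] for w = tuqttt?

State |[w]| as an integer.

30

#0=t has no predecessor
#1=u has no predecessor
#2=q has no predecessor
#3=t depends on [0:t]
#4=t depends on [3:t]
#5=t depends on [4:t]
sources: [0:t, 1:u, 2:q]
N(rest) = Σ N(rest − s) over sources s of rest; N(one piece) = 1:
  size 1 → [1]=1  [2]=1  [5]=1
  size 2 → [1,2]=2  [1,5]=2  [2,5]=2  [4,5]=1
  size 3 → [1,2,5]=6  [1,4,5]=3  [2,4,5]=3  [3,4,5]=1
  size 4 → [0,3,4,5]=1  [1,2,4,5]=12  [1,3,4,5]=4  [2,3,4,5]=4
  first=0(t) contributes 20
  first=1(u) contributes 5
  first=2(q) contributes 5
|[w]| = 30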